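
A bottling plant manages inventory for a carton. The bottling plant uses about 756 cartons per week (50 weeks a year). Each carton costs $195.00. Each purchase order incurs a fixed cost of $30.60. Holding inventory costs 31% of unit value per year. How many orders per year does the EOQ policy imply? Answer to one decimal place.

Annual demand D = 756 × 50 = 37,800.
Holding cost H = 0.31 × $195.00 = $60.4500 per unit per year.
The optimal lot size = √(2DS/H) = √(2 × 37,800 × 30.6 / 60.45) ≈ 195.62.
Orders per year = D / Q* = 37,800 / 195.62 ≈ 193.227.

N ≈ 193.2 orders per year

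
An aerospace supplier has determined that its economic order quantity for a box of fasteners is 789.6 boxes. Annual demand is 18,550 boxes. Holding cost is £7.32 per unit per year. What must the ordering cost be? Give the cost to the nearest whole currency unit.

S ≈ £123

Squaring Q* = √(2DS/H) gives Q*² = 2DS/H.
From Q* = √(2DS/H): S = Q*²H / (2D) = 789.6² × 7.32 / (2 × 18,550) = 123.0131.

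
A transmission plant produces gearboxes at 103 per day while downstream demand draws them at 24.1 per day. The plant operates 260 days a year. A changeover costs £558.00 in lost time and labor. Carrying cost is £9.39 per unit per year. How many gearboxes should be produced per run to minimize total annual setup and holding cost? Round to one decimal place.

Annual demand D = 24.1 × 260 = 6,266.
Production build-up factor (1 − d/p) = 1 − 24.1/103 = 0.7660.
Q* = √(2DS / (H(1 − d/p))) = √(2 × 6,266 × 558 / (9.39 × 0.7660)).
= √(6,992,856 / 7.1929) ≈ 985.995.

Q* ≈ 986.0 gearboxes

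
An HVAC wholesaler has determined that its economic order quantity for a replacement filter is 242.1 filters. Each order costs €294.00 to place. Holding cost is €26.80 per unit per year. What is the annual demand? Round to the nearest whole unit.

D ≈ 2,671 filters per year

Squaring Q* = √(2DS/H) gives Q*² = 2DS/H.
From Q* = √(2DS/H): D = Q*²H / (2S) = 242.1² × 26.8 / (2 × 294) = 2671.450.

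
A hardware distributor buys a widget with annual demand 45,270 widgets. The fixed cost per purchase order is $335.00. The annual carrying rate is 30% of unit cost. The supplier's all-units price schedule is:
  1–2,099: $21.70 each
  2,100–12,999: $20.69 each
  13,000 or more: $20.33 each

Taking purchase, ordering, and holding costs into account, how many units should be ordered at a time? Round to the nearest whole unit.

Holding cost per unit per year at price C is H = 0.30·C.
For each price level, check whether its EOQ is feasible; otherwise the best quantity at that price is the breakpoint.
Tier 1 ($21.70): EOQ = 2158.5 exceeds tier's upper bound 2099, so this tier is dominated.
EOQ at $20.69 = 2210.6 (feasible in tier 2): TC = 45,270×$20.69 + (45,270/2210.6)×335 + (2210.6/2)×0.30×$20.69 = $950,357.23.
EOQ at $20.33 = 2230.0 < 13000, so use break Q=13000: TC = 45,270×$20.33 + (45,270/13000.0)×335 + (13000.0/2)×0.30×$20.33 = $961,149.17.
Lowest total cost is $950,357.23 at Q = 2210.6.

Q* ≈ 2,211 widgets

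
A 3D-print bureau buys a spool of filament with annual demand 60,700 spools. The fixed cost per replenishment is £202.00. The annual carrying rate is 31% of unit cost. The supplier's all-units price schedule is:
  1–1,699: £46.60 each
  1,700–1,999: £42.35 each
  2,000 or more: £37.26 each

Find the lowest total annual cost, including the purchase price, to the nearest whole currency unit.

TC* ≈ £2,279,363

Holding cost per unit per year at price C is H = 0.31·C.
Candidates are each tier's EOQ (if it falls in that tier) and each price-break quantity.
EOQ at £46.60 = 1302.9 (feasible in tier 1): TC = 60,700×£46.60 + (60,700/1302.9)×202 + (1302.9/2)×0.31×£46.60 = £2,847,441.70.
EOQ at £42.35 = 1366.7 < 1700, so use break Q=1700: TC = 60,700×£42.35 + (60,700/1700.0)×202 + (1700.0/2)×0.31×£42.35 = £2,589,016.81.
EOQ at £37.26 = 1457.1 < 2000, so use break Q=2000: TC = 60,700×£37.26 + (60,700/2000.0)×202 + (2000.0/2)×0.31×£37.26 = £2,279,363.30.
Lowest total cost among the candidates is at Q = 2000.0.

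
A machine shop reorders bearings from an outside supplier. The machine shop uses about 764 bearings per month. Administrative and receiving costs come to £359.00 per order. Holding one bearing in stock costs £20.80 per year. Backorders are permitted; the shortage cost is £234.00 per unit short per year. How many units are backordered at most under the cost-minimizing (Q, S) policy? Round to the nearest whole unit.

S* ≈ 48 bearings

Annual demand D = 764 × 12 = 9,168.
With planned backorders, Q* = √(2DS/H) · √((H+B)/B).
√(2DS/H) = √(2 × 9,168 × 359 / 20.8) = 562.559.
√((H+B)/B) = √((20.8+234)/234) = 1.0435.
Q* ≈ 587.029.
S* = Q* · H/(H+B) = 587.029 × 20.8/254.8 ≈ 47.921.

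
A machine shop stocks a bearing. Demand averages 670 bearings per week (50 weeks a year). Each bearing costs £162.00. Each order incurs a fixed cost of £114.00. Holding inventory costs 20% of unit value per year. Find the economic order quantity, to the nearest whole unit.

Annual demand D = 670 × 50 = 33,500.
Holding cost H = 0.20 × £162.00 = £32.4000 per unit per year.
EOQ = √(2DS / H) = √(2 × 33,500 × 114 / 32.4).
= √(7,638,000 / 32.4) = √235,740.7407 ≈ 485.531.

Q* ≈ 486 bearings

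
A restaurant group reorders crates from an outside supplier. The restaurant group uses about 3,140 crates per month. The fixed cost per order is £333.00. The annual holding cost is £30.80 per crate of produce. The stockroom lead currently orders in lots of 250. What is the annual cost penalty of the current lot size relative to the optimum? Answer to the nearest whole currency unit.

Annual demand D = 3,140 × 12 = 37,680.
EOQ = √(2DS/H) = √(2 × 37,680 × 333 / 30.8) ≈ 902.65.
Cost at Q* = (D/Q*)S + (Q*/2)H = √(2DSH) ≈ £27,801.48.
Cost at Q = 250: (37,680/250)×333 + (250/2)×30.8 = £50,189.76 + £3,850.00 = £54,039.76.
Excess = £54,039.76 − £27,801.48 = £26,238.28.

Extra cost ≈ £26,238 per year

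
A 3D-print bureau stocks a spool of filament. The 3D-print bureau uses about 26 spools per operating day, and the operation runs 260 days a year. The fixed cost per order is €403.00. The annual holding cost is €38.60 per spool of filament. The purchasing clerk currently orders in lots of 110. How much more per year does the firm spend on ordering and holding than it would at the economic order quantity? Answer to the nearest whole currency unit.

Extra cost ≈ €12,387 per year

Annual demand D = 26 × 260 = 6,760.
EOQ = √(2DS/H) = √(2 × 6,760 × 403 / 38.6) ≈ 375.71.
Cost at Q* = (D/Q*)S + (Q*/2)H = √(2DSH) ≈ €14,502.22.
Cost at Q = 110: (6,760/110)×403 + (110/2)×38.6 = €24,766.18 + €2,123.00 = €26,889.18.
Excess = €26,889.18 − €14,502.22 = €12,386.96.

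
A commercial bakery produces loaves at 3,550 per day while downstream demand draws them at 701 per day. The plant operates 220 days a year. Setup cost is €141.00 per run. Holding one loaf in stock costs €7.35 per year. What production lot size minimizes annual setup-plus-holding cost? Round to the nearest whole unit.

Annual demand D = 701 × 220 = 154,220.
Production build-up factor (1 − d/p) = 1 − 701/3,550 = 0.8025.
Q* = √(2DS / (H(1 − d/p))) = √(2 × 154,220 × 141 / (7.35 × 0.8025)).
= √(43,490,040 / 5.8986) ≈ 2715.309.

Q* ≈ 2,715 loaves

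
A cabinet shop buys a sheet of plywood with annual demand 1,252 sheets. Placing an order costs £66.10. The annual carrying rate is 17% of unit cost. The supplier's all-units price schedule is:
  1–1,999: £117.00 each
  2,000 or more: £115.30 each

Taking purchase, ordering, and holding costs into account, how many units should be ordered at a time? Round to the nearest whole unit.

Holding cost per unit per year at price C is H = 0.17·C.
Evaluate total cost at each tier's feasible EOQ or, if the EOQ is below the tier, at the tier's minimum quantity.
EOQ at £117.00 = 91.2 (feasible in tier 1): TC = 1,252×£117.00 + (1,252/91.2)×66.1 + (91.2/2)×0.17×£117.00 = £148,298.41.
EOQ at £115.30 = 91.9 < 2000, so use break Q=2000: TC = 1,252×£115.30 + (1,252/2000.0)×66.1 + (2000.0/2)×0.17×£115.30 = £163,997.98.
Lowest total cost is £148,298.41 at Q = 91.2.

Q* ≈ 91 sheets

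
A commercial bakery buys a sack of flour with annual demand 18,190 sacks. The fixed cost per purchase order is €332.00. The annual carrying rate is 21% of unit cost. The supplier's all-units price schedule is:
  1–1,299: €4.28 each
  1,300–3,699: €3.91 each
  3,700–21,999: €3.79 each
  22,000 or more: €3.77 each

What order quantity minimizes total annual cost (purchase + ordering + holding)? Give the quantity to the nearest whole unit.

Holding cost per unit per year at price C is H = 0.21·C.
For each price level, check whether its EOQ is feasible; otherwise the best quantity at that price is the breakpoint.
Tier 1 (€4.28): EOQ = 3665.8 exceeds tier's upper bound 1299, so this tier is dominated.
Tier 2 (€3.91): EOQ = 3835.3 exceeds tier's upper bound 3699, so this tier is dominated.
EOQ at €3.79 = 3895.6 (feasible in tier 3): TC = 18,190×€3.79 + (18,190/3895.6)×332 + (3895.6/2)×0.21×€3.79 = €72,040.59.
EOQ at €3.77 = 3905.9 < 22000, so use break Q=22000: TC = 18,190×€3.77 + (18,190/22000.0)×332 + (22000.0/2)×0.21×€3.77 = €77,559.50.
Lowest total cost is €72,040.59 at Q = 3895.6.

Q* ≈ 3,896 sacks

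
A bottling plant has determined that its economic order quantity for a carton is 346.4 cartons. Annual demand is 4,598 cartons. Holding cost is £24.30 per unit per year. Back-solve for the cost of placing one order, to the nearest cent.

The basic EOQ model gives Q* = √(2DS/H); rearrange for the unknown.
From Q* = √(2DS/H): S = Q*²H / (2D) = 346.4² × 24.3 / (2 × 4,598) = 317.0758.

S ≈ £317.08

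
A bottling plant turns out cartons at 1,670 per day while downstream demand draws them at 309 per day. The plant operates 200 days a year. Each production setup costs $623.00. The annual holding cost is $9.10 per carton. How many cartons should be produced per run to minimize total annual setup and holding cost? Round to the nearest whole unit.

Q* ≈ 3,222 cartons

Annual demand D = 309 × 200 = 61,800.
Production build-up factor (1 − d/p) = 1 − 309/1,670 = 0.8150.
Q* = √(2DS / (H(1 − d/p))) = √(2 × 61,800 × 623 / (9.1 × 0.8150)).
= √(77,002,800 / 7.4162) ≈ 3222.269.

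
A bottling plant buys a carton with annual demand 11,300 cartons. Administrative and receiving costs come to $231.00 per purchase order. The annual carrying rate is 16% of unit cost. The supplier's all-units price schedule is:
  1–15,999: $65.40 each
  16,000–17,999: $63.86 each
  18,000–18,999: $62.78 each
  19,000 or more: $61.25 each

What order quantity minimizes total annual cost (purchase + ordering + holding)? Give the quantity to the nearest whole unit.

Holding cost per unit per year at price C is H = 0.16·C.
Candidates are each tier's EOQ (if it falls in that tier) and each price-break quantity.
EOQ at $65.40 = 706.3 (feasible in tier 1): TC = 11,300×$65.40 + (11,300/706.3)×231 + (706.3/2)×0.16×$65.40 = $746,411.10.
EOQ at $63.86 = 714.8 < 16000, so use break Q=16000: TC = 11,300×$63.86 + (11,300/16000.0)×231 + (16000.0/2)×0.16×$63.86 = $803,521.94.
EOQ at $62.78 = 720.9 < 18000, so use break Q=18000: TC = 11,300×$62.78 + (11,300/18000.0)×231 + (18000.0/2)×0.16×$62.78 = $799,962.22.
EOQ at $61.25 = 729.9 < 19000, so use break Q=19000: TC = 11,300×$61.25 + (11,300/19000.0)×231 + (19000.0/2)×0.16×$61.25 = $785,362.38.
Lowest total cost is $746,411.10 at Q = 706.3.

Q* ≈ 706 cartons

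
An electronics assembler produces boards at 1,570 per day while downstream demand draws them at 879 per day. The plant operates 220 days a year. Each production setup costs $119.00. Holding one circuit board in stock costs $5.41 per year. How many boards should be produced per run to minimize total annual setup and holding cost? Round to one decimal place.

Annual demand D = 879 × 220 = 193,380.
Production build-up factor (1 − d/p) = 1 − 879/1,570 = 0.4401.
Q* = √(2DS / (H(1 − d/p))) = √(2 × 193,380 × 119 / (5.41 × 0.4401)).
= √(46,024,440 / 2.3811) ≈ 4396.493.

Q* ≈ 4,396.5 boards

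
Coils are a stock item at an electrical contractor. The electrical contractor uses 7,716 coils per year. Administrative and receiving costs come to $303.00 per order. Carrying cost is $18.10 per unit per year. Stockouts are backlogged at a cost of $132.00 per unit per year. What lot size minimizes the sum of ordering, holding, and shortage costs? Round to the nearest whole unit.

With planned backorders, Q* = √(2DS/H) · √((H+B)/B).
√(2DS/H) = √(2 × 7,716 × 303 / 18.1) = 508.268.
√((H+B)/B) = √((18.1+132)/132) = 1.0664.
Q* ≈ 541.997.

Q* ≈ 542 coils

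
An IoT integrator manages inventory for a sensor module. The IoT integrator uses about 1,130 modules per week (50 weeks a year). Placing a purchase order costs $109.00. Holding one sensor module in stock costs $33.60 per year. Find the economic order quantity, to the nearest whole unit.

Annual demand D = 1,130 × 50 = 56,500.
EOQ = √(2DS / H) = √(2 × 56,500 × 109 / 33.6).
= √(12,317,000 / 33.6) = √366,577.381 ≈ 605.456.

Q* ≈ 605 modules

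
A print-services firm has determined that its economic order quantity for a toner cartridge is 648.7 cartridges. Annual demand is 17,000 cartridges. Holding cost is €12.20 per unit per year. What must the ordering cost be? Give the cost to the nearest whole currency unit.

Squaring Q* = √(2DS/H) gives Q*² = 2DS/H.
From Q* = √(2DS/H): S = Q*²H / (2D) = 648.7² × 12.2 / (2 × 17,000) = 150.9971.

S ≈ €151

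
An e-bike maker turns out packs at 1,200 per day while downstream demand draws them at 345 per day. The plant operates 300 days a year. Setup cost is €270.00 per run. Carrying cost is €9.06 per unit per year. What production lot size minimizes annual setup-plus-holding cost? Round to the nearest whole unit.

Q* ≈ 2,942 packs

Annual demand D = 345 × 300 = 103,500.
Production build-up factor (1 − d/p) = 1 − 345/1,200 = 0.7125.
Q* = √(2DS / (H(1 − d/p))) = √(2 × 103,500 × 270 / (9.06 × 0.7125)).
= √(55,890,000 / 6.4553) ≈ 2942.460.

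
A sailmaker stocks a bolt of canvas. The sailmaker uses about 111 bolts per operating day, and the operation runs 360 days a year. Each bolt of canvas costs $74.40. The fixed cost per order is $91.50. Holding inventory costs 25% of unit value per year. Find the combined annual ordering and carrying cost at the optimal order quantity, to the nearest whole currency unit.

TC* ≈ $11,663

Annual demand D = 111 × 360 = 39,960.
Holding cost H = 0.25 × $74.40 = $18.6000 per unit per year.
The optimal lot size = √(2DS/H) = √(2 × 39,960 × 91.5 / 18.6) ≈ 627.02.
At the optimum the two cost components are equal, so total cost = 2·(Q*/2)H = Q*·H.
Minimum total = √(2DSH) = √(2 × 39,960 × 91.5 × 18.6) ≈ 11662.583.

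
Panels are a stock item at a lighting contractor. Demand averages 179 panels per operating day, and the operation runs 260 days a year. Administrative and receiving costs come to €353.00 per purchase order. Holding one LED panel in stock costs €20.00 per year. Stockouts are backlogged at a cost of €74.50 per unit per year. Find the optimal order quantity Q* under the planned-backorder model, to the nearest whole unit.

Annual demand D = 179 × 260 = 46,540.
With planned backorders, Q* = √(2DS/H) · √((H+B)/B).
√(2DS/H) = √(2 × 46,540 × 353 / 20) = 1281.742.
√((H+B)/B) = √((20+74.5)/74.5) = 1.1263.
Q* ≈ 1443.572.

Q* ≈ 1,444 panels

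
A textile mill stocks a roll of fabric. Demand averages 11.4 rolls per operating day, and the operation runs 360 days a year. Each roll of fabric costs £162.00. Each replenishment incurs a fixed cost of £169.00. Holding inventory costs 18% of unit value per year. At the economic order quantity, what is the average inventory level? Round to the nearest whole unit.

Annual demand D = 11.4 × 360 = 4,104.
Holding cost H = 0.18 × £162.00 = £29.1600 per unit per year.
EOQ = √(2DS/H) = √(2 × 4,104 × 169 / 29.16) ≈ 218.11.
Average inventory = Q*/2 ≈ 218.11 / 2 = 109.053.

Average inventory ≈ 109 rolls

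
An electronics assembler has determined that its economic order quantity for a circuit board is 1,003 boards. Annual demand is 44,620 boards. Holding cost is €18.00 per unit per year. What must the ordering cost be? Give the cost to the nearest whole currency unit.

S ≈ €203

Invert the EOQ relation Q*² = 2DS/H.
From Q* = √(2DS/H): S = Q*²H / (2D) = 1,003² × 18 / (2 × 44,620) = 202.9153.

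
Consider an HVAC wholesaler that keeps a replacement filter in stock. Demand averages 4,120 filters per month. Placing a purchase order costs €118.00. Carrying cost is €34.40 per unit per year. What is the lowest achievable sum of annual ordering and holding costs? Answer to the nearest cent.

TC* ≈ €20,034.31

Annual demand D = 4,120 × 12 = 49,440.
EOQ = √(2DS/H) = √(2 × 49,440 × 118 / 34.4) ≈ 582.39.
At Q*, ordering cost (D/Q*)S equals holding cost (Q*/2)H, each = √(DSH/2).
Minimum total = √(2DSH) = √(2 × 49,440 × 118 × 34.4) ≈ 20034.313.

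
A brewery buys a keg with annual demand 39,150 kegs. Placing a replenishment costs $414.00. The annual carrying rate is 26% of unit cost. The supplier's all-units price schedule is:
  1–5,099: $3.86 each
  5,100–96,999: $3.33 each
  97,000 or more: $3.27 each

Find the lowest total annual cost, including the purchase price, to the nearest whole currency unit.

Holding cost per unit per year at price C is H = 0.26·C.
Evaluate total cost at each tier's feasible EOQ or, if the EOQ is below the tier, at the tier's minimum quantity.
Tier 1 ($3.86): EOQ = 5683.3 exceeds tier's upper bound 5099, so this tier is dominated.
EOQ at $3.33 = 6118.9 (feasible in tier 2): TC = 39,150×$3.33 + (39,150/6118.9)×414 + (6118.9/2)×0.26×$3.33 = $135,667.23.
EOQ at $3.27 = 6174.8 < 97000, so use break Q=97000: TC = 39,150×$3.27 + (39,150/97000.0)×414 + (97000.0/2)×0.26×$3.27 = $169,422.29.
Lowest total cost among the candidates is at Q = 6118.9.

TC* ≈ $135,667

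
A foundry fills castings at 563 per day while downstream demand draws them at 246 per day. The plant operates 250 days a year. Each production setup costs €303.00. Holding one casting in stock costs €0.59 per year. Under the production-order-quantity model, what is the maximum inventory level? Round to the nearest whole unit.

Annual demand D = 246 × 250 = 61,500.
Production build-up factor (1 − d/p) = 1 − 246/563 = 0.5631.
Q* = √(2DS / (H(1 − d/p))) = √(2 × 61,500 × 303 / (0.59 × 0.5631)).
= √(37,269,000 / 0.3322) ≈ 10591.865.
Maximum inventory = Q*(1 − d/p) = 10591.865 × 0.5631 ≈ 5963.803.

I_max ≈ 5,964 castings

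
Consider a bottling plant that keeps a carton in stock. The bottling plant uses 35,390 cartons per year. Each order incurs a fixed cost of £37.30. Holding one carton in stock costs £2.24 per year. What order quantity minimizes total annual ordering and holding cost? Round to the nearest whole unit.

Q* ≈ 1,086 cartons

EOQ = √(2DS / H) = √(2 × 35,390 × 37.3 / 2.24).
= √(2,640,094 / 2.24) = √1,178,613.3929 ≈ 1085.640.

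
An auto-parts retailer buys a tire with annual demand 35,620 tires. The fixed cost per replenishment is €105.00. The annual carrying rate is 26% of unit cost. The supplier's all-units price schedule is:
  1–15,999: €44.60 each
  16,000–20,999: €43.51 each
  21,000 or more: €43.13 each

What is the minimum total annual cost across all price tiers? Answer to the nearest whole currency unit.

Holding cost per unit per year at price C is H = 0.26·C.
Candidates are each tier's EOQ (if it falls in that tier) and each price-break quantity.
EOQ at €44.60 = 803.2 (feasible in tier 1): TC = 35,620×€44.60 + (35,620/803.2)×105 + (803.2/2)×0.26×€44.60 = €1,597,965.45.
EOQ at €43.51 = 813.2 < 16000, so use break Q=16000: TC = 35,620×€43.51 + (35,620/16000.0)×105 + (16000.0/2)×0.26×€43.51 = €1,640,560.76.
EOQ at €43.13 = 816.7 < 21000, so use break Q=21000: TC = 35,620×€43.13 + (35,620/21000.0)×105 + (21000.0/2)×0.26×€43.13 = €1,654,213.60.
Lowest total cost among the candidates is at Q = 803.2.

TC* ≈ €1,597,965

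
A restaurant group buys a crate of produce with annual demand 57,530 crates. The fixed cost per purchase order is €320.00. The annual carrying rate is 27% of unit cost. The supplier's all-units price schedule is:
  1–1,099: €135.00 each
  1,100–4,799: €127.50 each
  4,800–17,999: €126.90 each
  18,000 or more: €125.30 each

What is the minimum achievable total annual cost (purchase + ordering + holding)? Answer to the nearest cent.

TC* ≈ €7,370,744.75

Holding cost per unit per year at price C is H = 0.27·C.
For each price level, check whether its EOQ is feasible; otherwise the best quantity at that price is the breakpoint.
EOQ at €135.00 = 1005.1 (feasible in tier 1): TC = 57,530×€135.00 + (57,530/1005.1)×320 + (1005.1/2)×0.27×€135.00 = €7,803,184.13.
EOQ at €127.50 = 1034.2 < 1100, so use break Q=1100: TC = 57,530×€127.50 + (57,530/1100.0)×320 + (1100.0/2)×0.27×€127.50 = €7,370,744.75.
EOQ at €126.90 = 1036.6 < 4800, so use break Q=4800: TC = 57,530×€126.90 + (57,530/4800.0)×320 + (4800.0/2)×0.27×€126.90 = €7,386,623.53.
EOQ at €125.30 = 1043.2 < 18000, so use break Q=18000: TC = 57,530×€125.30 + (57,530/18000.0)×320 + (18000.0/2)×0.27×€125.30 = €7,514,010.76.
Lowest total cost among the candidates is at Q = 1100.0.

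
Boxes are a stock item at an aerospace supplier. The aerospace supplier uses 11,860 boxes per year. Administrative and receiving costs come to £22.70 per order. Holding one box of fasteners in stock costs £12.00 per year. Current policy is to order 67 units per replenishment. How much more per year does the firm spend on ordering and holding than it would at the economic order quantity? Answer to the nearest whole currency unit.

Extra cost ≈ £1,878 per year

EOQ = √(2DS/H) = √(2 × 11,860 × 22.7 / 12) ≈ 211.83.
Cost at Q* = (D/Q*)S + (Q*/2)H = √(2DSH) ≈ £2,541.91.
Cost at Q = 67: (11,860/67)×22.7 + (67/2)×12 = £4,018.24 + £402.00 = £4,420.24.
Excess = £4,420.24 − £2,541.91 = £1,878.32.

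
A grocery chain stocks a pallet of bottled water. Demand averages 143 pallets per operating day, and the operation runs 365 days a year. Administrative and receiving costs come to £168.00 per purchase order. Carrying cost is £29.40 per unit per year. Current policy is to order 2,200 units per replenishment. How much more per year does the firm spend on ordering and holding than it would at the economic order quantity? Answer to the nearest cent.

Annual demand D = 143 × 365 = 52,195.
EOQ = √(2DS/H) = √(2 × 52,195 × 168 / 29.4) ≈ 772.34.
Cost at Q* = (D/Q*)S + (Q*/2)H = √(2DSH) ≈ £22,706.90.
Cost at Q = 2,200: (52,195/2,200)×168 + (2,200/2)×29.4 = £3,985.80 + £32,340.00 = £36,325.80.
Excess = £36,325.80 − £22,706.90 = £13,618.90.

Extra cost ≈ £13,618.90 per year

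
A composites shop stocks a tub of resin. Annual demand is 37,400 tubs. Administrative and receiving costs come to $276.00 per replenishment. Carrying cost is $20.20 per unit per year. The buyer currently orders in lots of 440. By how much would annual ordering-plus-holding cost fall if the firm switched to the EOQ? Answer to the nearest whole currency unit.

Extra cost ≈ $7,483 per year

EOQ = √(2DS/H) = √(2 × 37,400 × 276 / 20.2) ≈ 1010.95.
Cost at Q* = (D/Q*)S + (Q*/2)H = √(2DSH) ≈ $20,421.19.
Cost at Q = 440: (37,400/440)×276 + (440/2)×20.2 = $23,460.00 + $4,444.00 = $27,904.00.
Excess = $27,904.00 − $20,421.19 = $7,482.81.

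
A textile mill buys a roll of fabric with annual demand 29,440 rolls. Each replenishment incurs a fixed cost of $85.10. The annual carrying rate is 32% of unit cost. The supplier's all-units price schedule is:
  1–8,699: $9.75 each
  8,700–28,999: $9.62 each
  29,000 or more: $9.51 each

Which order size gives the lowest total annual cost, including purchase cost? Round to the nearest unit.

Holding cost per unit per year at price C is H = 0.32·C.
Candidates are each tier's EOQ (if it falls in that tier) and each price-break quantity.
EOQ at $9.75 = 1267.3 (feasible in tier 1): TC = 29,440×$9.75 + (29,440/1267.3)×85.1 + (1267.3/2)×0.32×$9.75 = $290,993.90.
EOQ at $9.62 = 1275.8 < 8700, so use break Q=8700: TC = 29,440×$9.62 + (29,440/8700.0)×85.1 + (8700.0/2)×0.32×$9.62 = $296,891.81.
EOQ at $9.51 = 1283.2 < 29000, so use break Q=29000: TC = 29,440×$9.51 + (29,440/29000.0)×85.1 + (29000.0/2)×0.32×$9.51 = $324,187.19.
Lowest total cost is $290,993.90 at Q = 1267.3.

Q* ≈ 1,267 rolls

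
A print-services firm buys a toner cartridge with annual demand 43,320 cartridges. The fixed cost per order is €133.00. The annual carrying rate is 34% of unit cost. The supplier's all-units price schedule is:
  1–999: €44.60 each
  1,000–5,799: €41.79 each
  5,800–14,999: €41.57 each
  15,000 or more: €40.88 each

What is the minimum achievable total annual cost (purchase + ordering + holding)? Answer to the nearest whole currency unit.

Holding cost per unit per year at price C is H = 0.34·C.
Evaluate total cost at each tier's feasible EOQ or, if the EOQ is below the tier, at the tier's minimum quantity.
EOQ at €44.60 = 871.7 (feasible in tier 1): TC = 43,320×€44.60 + (43,320/871.7)×133 + (871.7/2)×0.34×€44.60 = €1,945,290.80.
EOQ at €41.79 = 900.6 < 1000, so use break Q=1000: TC = 43,320×€41.79 + (43,320/1000.0)×133 + (1000.0/2)×0.34×€41.79 = €1,823,208.66.
EOQ at €41.57 = 902.9 < 5800, so use break Q=5800: TC = 43,320×€41.57 + (43,320/5800.0)×133 + (5800.0/2)×0.34×€41.57 = €1,842,793.79.
EOQ at €40.88 = 910.5 < 15000, so use break Q=15000: TC = 43,320×€40.88 + (43,320/15000.0)×133 + (15000.0/2)×0.34×€40.88 = €1,875,549.70.
Lowest total cost among the candidates is at Q = 1000.0.

TC* ≈ €1,823,209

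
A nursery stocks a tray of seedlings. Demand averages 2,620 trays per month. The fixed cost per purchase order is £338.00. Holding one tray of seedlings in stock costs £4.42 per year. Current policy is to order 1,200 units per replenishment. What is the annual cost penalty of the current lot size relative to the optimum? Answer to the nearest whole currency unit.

Extra cost ≈ £1,815 per year

Annual demand D = 2,620 × 12 = 31,440.
EOQ = √(2DS/H) = √(2 × 31,440 × 338 / 4.42) ≈ 2192.82.
Cost at Q* = (D/Q*)S + (Q*/2)H = √(2DSH) ≈ £9,692.28.
Cost at Q = 1,200: (31,440/1,200)×338 + (1,200/2)×4.42 = £8,855.60 + £2,652.00 = £11,507.60.
Excess = £11,507.60 − £9,692.28 = £1,815.32.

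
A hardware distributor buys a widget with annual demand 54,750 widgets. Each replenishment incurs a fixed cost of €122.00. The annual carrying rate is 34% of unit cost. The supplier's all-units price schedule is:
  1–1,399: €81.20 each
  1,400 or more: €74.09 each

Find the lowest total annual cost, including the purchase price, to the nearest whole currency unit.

TC* ≈ €4,078,832

Holding cost per unit per year at price C is H = 0.34·C.
For each price level, check whether its EOQ is feasible; otherwise the best quantity at that price is the breakpoint.
EOQ at €81.20 = 695.6 (feasible in tier 1): TC = 54,750×€81.20 + (54,750/695.6)×122 + (695.6/2)×0.34×€81.20 = €4,464,904.56.
EOQ at €74.09 = 728.2 < 1400, so use break Q=1400: TC = 54,750×€74.09 + (54,750/1400.0)×122 + (1400.0/2)×0.34×€74.09 = €4,078,831.99.
Lowest total cost among the candidates is at Q = 1400.0.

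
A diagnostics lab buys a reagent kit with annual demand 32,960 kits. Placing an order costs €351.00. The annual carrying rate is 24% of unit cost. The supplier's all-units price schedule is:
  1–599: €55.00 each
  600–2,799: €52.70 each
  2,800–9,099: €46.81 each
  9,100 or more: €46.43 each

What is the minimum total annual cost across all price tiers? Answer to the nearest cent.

Holding cost per unit per year at price C is H = 0.24·C.
Candidates are each tier's EOQ (if it falls in that tier) and each price-break quantity.
Tier 1 (€55.00): EOQ = 1324.0 exceeds tier's upper bound 599, so this tier is dominated.
EOQ at €52.70 = 1352.5 (feasible in tier 2): TC = 32,960×€52.70 + (32,960/1352.5)×351 + (1352.5/2)×0.24×€52.70 = €1,754,098.97.
EOQ at €46.81 = 1435.1 < 2800, so use break Q=2800: TC = 32,960×€46.81 + (32,960/2800.0)×351 + (2800.0/2)×0.24×€46.81 = €1,562,717.53.
EOQ at €46.43 = 1441.0 < 9100, so use break Q=9100: TC = 32,960×€46.43 + (32,960/9100.0)×351 + (9100.0/2)×0.24×€46.43 = €1,582,305.67.
Lowest total cost among the candidates is at Q = 2800.0.

TC* ≈ €1,562,717.53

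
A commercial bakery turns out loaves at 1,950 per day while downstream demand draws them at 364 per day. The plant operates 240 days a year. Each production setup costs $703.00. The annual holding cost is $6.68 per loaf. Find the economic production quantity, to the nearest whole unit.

Q* ≈ 4,755 loaves

Annual demand D = 364 × 240 = 87,360.
Production build-up factor (1 − d/p) = 1 − 364/1,950 = 0.8133.
Q* = √(2DS / (H(1 − d/p))) = √(2 × 87,360 × 703 / (6.68 × 0.8133)).
= √(122,828,160 / 5.4331) ≈ 4754.737.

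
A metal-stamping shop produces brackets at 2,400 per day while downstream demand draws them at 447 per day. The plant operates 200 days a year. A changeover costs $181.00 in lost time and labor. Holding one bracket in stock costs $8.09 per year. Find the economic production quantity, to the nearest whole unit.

Q* ≈ 2,217 brackets

Annual demand D = 447 × 200 = 89,400.
Production build-up factor (1 − d/p) = 1 − 447/2,400 = 0.8137.
Q* = √(2DS / (H(1 − d/p))) = √(2 × 89,400 × 181 / (8.09 × 0.8137)).
= √(32,362,800 / 6.5832) ≈ 2217.192.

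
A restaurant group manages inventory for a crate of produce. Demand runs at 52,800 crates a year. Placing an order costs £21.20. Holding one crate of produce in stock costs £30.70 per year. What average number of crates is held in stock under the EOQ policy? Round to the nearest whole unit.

Q* = √(2DS/H) = √(2 × 52,800 × 21.2 / 30.7) ≈ 270.04.
Average inventory = Q*/2 ≈ 270.04 / 2 = 135.021.

Average inventory ≈ 135 crates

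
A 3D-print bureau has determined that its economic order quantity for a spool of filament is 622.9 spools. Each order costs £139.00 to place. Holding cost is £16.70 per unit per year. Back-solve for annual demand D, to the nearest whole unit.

Invert the EOQ relation Q*² = 2DS/H.
From Q* = √(2DS/H): D = Q*²H / (2S) = 622.9² × 16.7 / (2 × 139) = 23308.179.

D ≈ 23,308 spools per year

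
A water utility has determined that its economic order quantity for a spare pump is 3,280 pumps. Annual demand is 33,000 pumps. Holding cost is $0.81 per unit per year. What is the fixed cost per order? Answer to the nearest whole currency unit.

The basic EOQ model gives Q* = √(2DS/H); rearrange for the unknown.
From Q* = √(2DS/H): S = Q*²H / (2D) = 3,280² × 0.81 / (2 × 33,000) = 132.0349.

S ≈ $132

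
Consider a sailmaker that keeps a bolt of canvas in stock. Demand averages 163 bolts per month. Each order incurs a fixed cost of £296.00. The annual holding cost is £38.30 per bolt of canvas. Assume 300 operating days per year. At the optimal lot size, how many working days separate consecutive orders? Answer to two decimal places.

Annual demand D = 163 × 12 = 1,956.
The optimal lot size = √(2DS/H) = √(2 × 1,956 × 296 / 38.3) ≈ 173.88.
Cycle time = Q*/D × 300 = 173.88 / 1,956 × 300 ≈ 26.668 days.

T ≈ 26.67 days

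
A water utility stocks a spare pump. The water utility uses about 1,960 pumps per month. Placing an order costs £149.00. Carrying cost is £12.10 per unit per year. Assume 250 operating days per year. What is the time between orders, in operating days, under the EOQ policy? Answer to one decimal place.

T ≈ 8.1 days

Annual demand D = 1,960 × 12 = 23,520.
Q* = √(2DS/H) = √(2 × 23,520 × 149 / 12.1) ≈ 761.09.
Cycle time = Q*/D × 250 = 761.09 / 23,520 × 250 ≈ 8.090 days.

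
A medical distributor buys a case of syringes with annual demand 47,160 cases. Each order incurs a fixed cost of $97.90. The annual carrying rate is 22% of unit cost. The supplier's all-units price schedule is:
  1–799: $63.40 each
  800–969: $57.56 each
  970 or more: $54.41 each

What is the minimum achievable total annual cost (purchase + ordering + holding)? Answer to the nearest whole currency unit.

TC* ≈ $2,576,541

Holding cost per unit per year at price C is H = 0.22·C.
For each price level, check whether its EOQ is feasible; otherwise the best quantity at that price is the breakpoint.
Tier 1 ($63.40): EOQ = 813.6 exceeds tier's upper bound 799, so this tier is dominated.
EOQ at $57.56 = 853.9 (feasible in tier 2): TC = 47,160×$57.56 + (47,160/853.9)×97.9 + (853.9/2)×0.22×$57.56 = $2,725,343.07.
EOQ at $54.41 = 878.3 < 970, so use break Q=970: TC = 47,160×$54.41 + (47,160/970.0)×97.9 + (970.0/2)×0.22×$54.41 = $2,576,540.90.
Lowest total cost among the candidates is at Q = 970.0.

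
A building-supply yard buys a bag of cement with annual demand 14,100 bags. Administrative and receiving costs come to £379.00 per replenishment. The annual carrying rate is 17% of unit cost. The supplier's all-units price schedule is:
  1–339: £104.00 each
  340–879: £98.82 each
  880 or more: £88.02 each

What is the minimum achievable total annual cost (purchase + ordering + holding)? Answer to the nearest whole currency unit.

Holding cost per unit per year at price C is H = 0.17·C.
For each price level, check whether its EOQ is feasible; otherwise the best quantity at that price is the breakpoint.
Tier 1 (£104.00): EOQ = 777.5 exceeds tier's upper bound 339, so this tier is dominated.
EOQ at £98.82 = 797.6 (feasible in tier 2): TC = 14,100×£98.82 + (14,100/797.6)×379 + (797.6/2)×0.17×£98.82 = £1,406,761.58.
EOQ at £88.02 = 845.1 < 880, so use break Q=880: TC = 14,100×£88.02 + (14,100/880.0)×379 + (880.0/2)×0.17×£88.02 = £1,253,738.51.
Lowest total cost among the candidates is at Q = 880.0.

TC* ≈ £1,253,739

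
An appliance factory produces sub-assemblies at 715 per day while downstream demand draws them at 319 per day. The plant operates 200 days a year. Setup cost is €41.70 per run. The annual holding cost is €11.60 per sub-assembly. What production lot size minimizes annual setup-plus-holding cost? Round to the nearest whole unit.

Q* ≈ 910 sub-assemblies

Annual demand D = 319 × 200 = 63,800.
Production build-up factor (1 − d/p) = 1 − 319/715 = 0.5538.
Q* = √(2DS / (H(1 − d/p))) = √(2 × 63,800 × 41.7 / (11.6 × 0.5538)).
= √(5,320,920 / 6.4246) ≈ 910.060.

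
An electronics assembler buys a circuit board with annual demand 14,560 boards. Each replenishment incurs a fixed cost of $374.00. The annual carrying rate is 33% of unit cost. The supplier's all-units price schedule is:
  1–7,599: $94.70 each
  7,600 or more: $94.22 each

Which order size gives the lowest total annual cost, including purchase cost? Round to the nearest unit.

Holding cost per unit per year at price C is H = 0.33·C.
Candidates are each tier's EOQ (if it falls in that tier) and each price-break quantity.
EOQ at $94.70 = 590.3 (feasible in tier 1): TC = 14,560×$94.70 + (14,560/590.3)×374 + (590.3/2)×0.33×$94.70 = $1,397,280.60.
EOQ at $94.22 = 591.8 < 7600, so use break Q=7600: TC = 14,560×$94.22 + (14,560/7600.0)×374 + (7600.0/2)×0.33×$94.22 = $1,490,711.59.
Lowest total cost is $1,397,280.60 at Q = 590.3.

Q* ≈ 590 boards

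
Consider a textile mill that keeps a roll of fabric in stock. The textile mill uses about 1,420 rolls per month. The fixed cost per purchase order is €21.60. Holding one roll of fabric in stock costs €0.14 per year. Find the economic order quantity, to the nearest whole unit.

Q* ≈ 2,293 rolls

Annual demand D = 1,420 × 12 = 17,040.
EOQ = √(2DS / H) = √(2 × 17,040 × 21.6 / 0.14).
= √(736,128 / 0.14) = √5,258,057.1429 ≈ 2293.045.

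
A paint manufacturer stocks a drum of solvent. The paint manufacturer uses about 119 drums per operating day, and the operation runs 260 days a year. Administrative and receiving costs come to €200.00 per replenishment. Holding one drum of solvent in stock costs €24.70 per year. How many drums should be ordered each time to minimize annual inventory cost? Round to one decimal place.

Q* ≈ 707.9 drums

Annual demand D = 119 × 260 = 30,940.
EOQ = √(2DS / H) = √(2 × 30,940 × 200 / 24.7).
= √(12,376,000 / 24.7) = √501,052.6316 ≈ 707.851.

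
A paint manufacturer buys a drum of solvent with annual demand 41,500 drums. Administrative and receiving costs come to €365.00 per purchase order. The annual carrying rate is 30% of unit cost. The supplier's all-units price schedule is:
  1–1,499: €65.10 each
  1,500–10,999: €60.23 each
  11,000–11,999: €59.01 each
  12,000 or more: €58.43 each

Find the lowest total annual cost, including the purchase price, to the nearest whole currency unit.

TC* ≈ €2,523,195

Holding cost per unit per year at price C is H = 0.30·C.
For each price level, check whether its EOQ is feasible; otherwise the best quantity at that price is the breakpoint.
EOQ at €65.10 = 1245.5 (feasible in tier 1): TC = 41,500×€65.10 + (41,500/1245.5)×365 + (1245.5/2)×0.30×€65.10 = €2,725,974.09.
EOQ at €60.23 = 1294.8 < 1500, so use break Q=1500: TC = 41,500×€60.23 + (41,500/1500.0)×365 + (1500.0/2)×0.30×€60.23 = €2,523,195.08.
EOQ at €59.01 = 1308.2 < 11000, so use break Q=11000: TC = 41,500×€59.01 + (41,500/11000.0)×365 + (11000.0/2)×0.30×€59.01 = €2,547,658.55.
EOQ at €58.43 = 1314.6 < 12000, so use break Q=12000: TC = 41,500×€58.43 + (41,500/12000.0)×365 + (12000.0/2)×0.30×€58.43 = €2,531,281.29.
Lowest total cost among the candidates is at Q = 1500.0.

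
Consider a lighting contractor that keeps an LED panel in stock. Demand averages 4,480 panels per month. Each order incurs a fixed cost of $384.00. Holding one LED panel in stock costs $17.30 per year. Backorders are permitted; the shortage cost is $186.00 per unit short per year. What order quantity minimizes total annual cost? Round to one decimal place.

Annual demand D = 4,480 × 12 = 53,760.
With planned backorders, Q* = √(2DS/H) · √((H+B)/B).
√(2DS/H) = √(2 × 53,760 × 384 / 17.3) = 1544.853.
√((H+B)/B) = √((17.3+186)/186) = 1.0455.
Q* ≈ 1615.100.

Q* ≈ 1,615.1 panels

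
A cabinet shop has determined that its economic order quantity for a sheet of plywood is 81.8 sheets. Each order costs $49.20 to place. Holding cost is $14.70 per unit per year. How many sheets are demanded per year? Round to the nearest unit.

Squaring Q* = √(2DS/H) gives Q*² = 2DS/H.
From Q* = √(2DS/H): D = Q*²H / (2S) = 81.8² × 14.7 / (2 × 49.2) = 999.606.

D ≈ 1,000 sheets per year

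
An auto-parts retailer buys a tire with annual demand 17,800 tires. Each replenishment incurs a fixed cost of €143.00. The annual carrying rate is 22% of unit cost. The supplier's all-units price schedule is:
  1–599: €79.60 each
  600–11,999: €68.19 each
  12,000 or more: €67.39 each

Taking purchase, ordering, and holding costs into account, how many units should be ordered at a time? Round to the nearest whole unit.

Holding cost per unit per year at price C is H = 0.22·C.
Candidates are each tier's EOQ (if it falls in that tier) and each price-break quantity.
EOQ at €79.60 = 539.2 (feasible in tier 1): TC = 17,800×€79.60 + (17,800/539.2)×143 + (539.2/2)×0.22×€79.60 = €1,426,321.93.
EOQ at €68.19 = 582.5 < 600, so use break Q=600: TC = 17,800×€68.19 + (17,800/600.0)×143 + (600.0/2)×0.22×€68.19 = €1,222,524.87.
EOQ at €67.39 = 586.0 < 12000, so use break Q=12000: TC = 17,800×€67.39 + (17,800/12000.0)×143 + (12000.0/2)×0.22×€67.39 = €1,288,708.92.
Lowest total cost is €1,222,524.87 at Q = 600.0.

Q* ≈ 600 tires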